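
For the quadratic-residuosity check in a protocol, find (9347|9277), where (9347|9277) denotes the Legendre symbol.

Reduce the numerator: 9347 ≡ 70 (mod 9277), so (9347|9277) = (70|9277).
Factor out 2: 70 = 2·35. Since 9277 ≡ 5 (mod 8), (2|9277) = -1. Now have -(35|9277).
9277 ≡ 1 (mod 4), so quadratic reciprocity gives (35|9277) = (9277|35). Reduce: 9277 ≡ 2 (mod 35). Now have -(2|35).
Factor out 2: 2 = 2. Since 35 ≡ 3 (mod 8), (2|35) = -1. Now have (1|35).
(1|35) = 1. Collecting the sign factors: 1.

1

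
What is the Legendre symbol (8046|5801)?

1

Reduce the numerator: 8046 ≡ 2245 (mod 5801), so (8046|5801) = (2245|5801).
2245 ≡ 1 (mod 4), so quadratic reciprocity gives (2245|5801) = (5801|2245). Reduce: 5801 ≡ 1311 (mod 2245). Now have (1311|2245).
2245 ≡ 1 (mod 4), so quadratic reciprocity gives (1311|2245) = (2245|1311). Reduce: 2245 ≡ 934 (mod 1311). Now have (934|1311).
Factor out 2: 934 = 2·467. Since 1311 ≡ 7 (mod 8), (2|1311) = +1. Now have (467|1311).
Both 467 ≡ 3 and 1311 ≡ 3 (mod 4), so reciprocity gives (467|1311) = -(1311|467). Reduce: 1311 ≡ 377 (mod 467). Now have -(377|467).
377 ≡ 1 (mod 4), so quadratic reciprocity gives (377|467) = (467|377). Reduce: 467 ≡ 90 (mod 377). Now have -(90|377).
Factor out 2: 90 = 2·45. Since 377 ≡ 1 (mod 8), (2|377) = +1. Now have -(45|377).
45 ≡ 1 (mod 4), so quadratic reciprocity gives (45|377) = (377|45). Reduce: 377 ≡ 17 (mod 45). Now have -(17|45).
17 ≡ 1 (mod 4), so quadratic reciprocity gives (17|45) = (45|17). Reduce: 45 ≡ 11 (mod 17). Now have -(11|17).
17 ≡ 1 (mod 4), so quadratic reciprocity gives (11|17) = (17|11). Reduce: 17 ≡ 6 (mod 11). Now have -(6|11).
Factor out 2: 6 = 2·3. Since 11 ≡ 3 (mod 8), (2|11) = -1. Now have (3|11).
Both 3 ≡ 3 and 11 ≡ 3 (mod 4), so reciprocity gives (3|11) = -(11|3). Reduce: 11 ≡ 2 (mod 3). Now have -(2|3).
Factor out 2: 2 = 2. Since 3 ≡ 3 (mod 8), (2|3) = -1. Now have (1|3).
(1|3) = 1. Collecting the sign factors: 1.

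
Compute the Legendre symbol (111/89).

Reduce the numerator: 111 ≡ 22 (mod 89), so (111/89) = (22/89).
Factor out 2: 22 = 2·11. Since 89 ≡ 1 (mod 8), (2/89) = +1. Now have (11/89).
89 ≡ 1 (mod 4), so quadratic reciprocity gives (11/89) = (89/11). Reduce: 89 ≡ 1 (mod 11). Now have (1/11).
(1/11) = 1. Collecting the sign factors: 1.

1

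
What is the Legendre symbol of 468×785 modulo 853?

1

By multiplicativity, (468·785/853) = (468/853)·(785/853).
First factor (468/853):
(468/853)
  = (117/853)    [853 ≡ 5 mod 8 ⇒ (2/853)^2 = +1]
  = (853/117)    [QR: 117 ≡ 1 mod 4, sign kept]
  = (34/117)    [853 ≡ 34 mod 117]
  = -(17/117)    [117 ≡ 5 mod 8 ⇒ (2/117) = -1]
  = -(117/17)    [QR: 17 ≡ 1 mod 4, sign kept]
  = -(15/17)    [117 ≡ 15 mod 17]
  = -(17/15)    [QR: 17 ≡ 1 mod 4, sign kept]
  = -(2/15)    [17 ≡ 2 mod 15]
  = -(1/15)    [15 ≡ 7 mod 8 ⇒ (2/15) = +1]
  = -1    [(1/15) = 1]
Second factor (785/853):
(785/853)
  = (853/785)    [QR: 785 ≡ 1 mod 4, sign kept]
  = (68/785)    [853 ≡ 68 mod 785]
  = (17/785)    [785 ≡ 1 mod 8 ⇒ (2/785)^2 = +1]
  = (785/17)    [QR: 17 ≡ 1 mod 4, sign kept]
  = (3/17)    [785 ≡ 3 mod 17]
  = (17/3)    [QR: 17 ≡ 1 mod 4, sign kept]
  = (2/3)    [17 ≡ 2 mod 3]
  = -(1/3)    [3 ≡ 3 mod 8 ⇒ (2/3) = -1]
  = -1    [(1/3) = 1]
Product: (-1)·(-1) = 1.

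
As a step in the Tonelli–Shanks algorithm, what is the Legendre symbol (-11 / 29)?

Reduce the numerator: -11 ≡ 18 (mod 29), so (-11 / 29) = (18 / 29).
Factor out 2: 18 = 2·9. Since 29 ≡ 5 (mod 8), (2 / 29) = -1. Now have -(9 / 29).
9 ≡ 1 (mod 4), so quadratic reciprocity gives (9 / 29) = (29 / 9). Reduce: 29 ≡ 2 (mod 9). Now have -(2 / 9).
Factor out 2: 2 = 2. Since 9 ≡ 1 (mod 8), (2 / 9) = +1. Now have -(1 / 9).
(1 / 9) = 1. Collecting the sign factors: -1.

-1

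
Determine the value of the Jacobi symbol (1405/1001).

Reduce the numerator: 1405 ≡ 404 (mod 1001), so (1405/1001) = (404/1001).
Factor out 2: 404 = 2^2·101. Since 1001 ≡ 1 (mod 8), (2/1001) = +1, and (2/1001)^2 = +1. Now have (101/1001).
101 ≡ 1 (mod 4), so quadratic reciprocity gives (101/1001) = (1001/101). Reduce: 1001 ≡ 92 (mod 101). Now have (92/101).
Factor out 2: 92 = 2^2·23. Since 101 ≡ 5 (mod 8), (2/101) = -1, and (2/101)^2 = +1. Now have (23/101).
101 ≡ 1 (mod 4), so quadratic reciprocity gives (23/101) = (101/23). Reduce: 101 ≡ 9 (mod 23). Now have (9/23).
9 ≡ 1 (mod 4), so quadratic reciprocity gives (9/23) = (23/9). Reduce: 23 ≡ 5 (mod 9). Now have (5/9).
5 ≡ 1 (mod 4), so quadratic reciprocity gives (5/9) = (9/5). Reduce: 9 ≡ 4 (mod 5). Now have (4/5).
Factor out 2: 4 = 2^2. Since 5 ≡ 5 (mod 8), (2/5) = -1, and (2/5)^2 = +1. Now have (1/5).
(1/5) = 1. Collecting the sign factors: 1.

1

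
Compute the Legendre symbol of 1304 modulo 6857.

(1304/6857)
  = (163/6857)    [6857 ≡ 1 mod 8 ⇒ (2/6857)^3 = +1]
  = (6857/163)    [QR: 6857 ≡ 1 mod 4, sign kept]
  = (11/163)    [6857 ≡ 11 mod 163]
  = -(163/11)    [QR: both ≡ 3 mod 4, sign flips]
  = -(9/11)    [163 ≡ 9 mod 11]
  = -(11/9)    [QR: 9 ≡ 1 mod 4, sign kept]
  = -(2/9)    [11 ≡ 2 mod 9]
  = -(1/9)    [9 ≡ 1 mod 8 ⇒ (2/9) = +1]
  = -1    [(1/9) = 1]

-1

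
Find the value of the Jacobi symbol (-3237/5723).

-1

(-3237/5723)
  = (2486/5723)    [-3237 ≡ 2486 mod 5723]
  = -(1243/5723)    [5723 ≡ 3 mod 8 ⇒ (2/5723) = -1]
  = (5723/1243)    [QR: both ≡ 3 mod 4, sign flips]
  = (751/1243)    [5723 ≡ 751 mod 1243]
  = -(1243/751)    [QR: both ≡ 3 mod 4, sign flips]
  = -(492/751)    [1243 ≡ 492 mod 751]
  = -(123/751)    [751 ≡ 7 mod 8 ⇒ (2/751)^2 = +1]
  = (751/123)    [QR: both ≡ 3 mod 4, sign flips]
  = (13/123)    [751 ≡ 13 mod 123]
  = (123/13)    [QR: 13 ≡ 1 mod 4, sign kept]
  = (6/13)    [123 ≡ 6 mod 13]
  = -(3/13)    [13 ≡ 5 mod 8 ⇒ (2/13) = -1]
  = -(13/3)    [QR: 13 ≡ 1 mod 4, sign kept]
  = -(1/3)    [13 ≡ 1 mod 3]
  = -1    [(1/3) = 1]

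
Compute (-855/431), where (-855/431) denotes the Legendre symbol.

-1

(-855/431)
  = (7/431)    [-855 ≡ 7 mod 431]
  = -(431/7)    [QR: both ≡ 3 mod 4, sign flips]
  = -(4/7)    [431 ≡ 4 mod 7]
  = -(1/7)    [7 ≡ 7 mod 8 ⇒ (2/7)^2 = +1]
  = -1    [(1/7) = 1]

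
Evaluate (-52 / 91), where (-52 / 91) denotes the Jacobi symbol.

(-52 / 91)
  = (39 / 91)    [-52 ≡ 39 mod 91]
  = -(91 / 39)    [QR: both ≡ 3 mod 4, sign flips]
  = -(13 / 39)    [91 ≡ 13 mod 39]
  = -(39 / 13)    [QR: 13 ≡ 1 mod 4, sign kept]
  = -(0 / 13)    [39 ≡ 0 mod 13]
  = 0    [numerator 0, gcd > 1]

0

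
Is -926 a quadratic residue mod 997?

yes

(-926/997)
  = (71/997)    [-926 ≡ 71 mod 997]
  = (997/71)    [QR: 997 ≡ 1 mod 4, sign kept]
  = (3/71)    [997 ≡ 3 mod 71]
  = -(71/3)    [QR: both ≡ 3 mod 4, sign flips]
  = -(2/3)    [71 ≡ 2 mod 3]
  = (1/3)    [3 ≡ 3 mod 8 ⇒ (2/3) = -1]
  = 1    [(1/3) = 1]
(-926/997) = 1, and 997 is prime, so -926 is a quadratic residue mod 997.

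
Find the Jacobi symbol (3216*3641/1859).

By multiplicativity, (3216·3641/1859) = (3216/1859)·(3641/1859).
First factor (3216/1859):
Reduce the numerator: 3216 ≡ 1357 (mod 1859), so (3216/1859) = (1357/1859).
1357 ≡ 1 (mod 4), so quadratic reciprocity gives (1357/1859) = (1859/1357). Reduce: 1859 ≡ 502 (mod 1357). Now have (502/1357).
Factor out 2: 502 = 2·251. Since 1357 ≡ 5 (mod 8), (2/1357) = -1. Now have -(251/1357).
1357 ≡ 1 (mod 4), so quadratic reciprocity gives (251/1357) = (1357/251). Reduce: 1357 ≡ 102 (mod 251). Now have -(102/251).
Factor out 2: 102 = 2·51. Since 251 ≡ 3 (mod 8), (2/251) = -1. Now have (51/251).
Both 51 ≡ 3 and 251 ≡ 3 (mod 4), so reciprocity gives (51/251) = -(251/51). Reduce: 251 ≡ 47 (mod 51). Now have -(47/51).
Both 47 ≡ 3 and 51 ≡ 3 (mod 4), so reciprocity gives (47/51) = -(51/47). Reduce: 51 ≡ 4 (mod 47). Now have (4/47).
Factor out 2: 4 = 2^2. Since 47 ≡ 7 (mod 8), (2/47) = +1, and (2/47)^2 = +1. Now have (1/47).
(1/47) = 1. Collecting the sign factors: 1.
Second factor (3641/1859):
Reduce the numerator: 3641 ≡ 1782 (mod 1859), so (3641/1859) = (1782/1859).
Factor out 2: 1782 = 2·891. Since 1859 ≡ 3 (mod 8), (2/1859) = -1. Now have -(891/1859).
Both 891 ≡ 3 and 1859 ≡ 3 (mod 4), so reciprocity gives (891/1859) = -(1859/891). Reduce: 1859 ≡ 77 (mod 891). Now have (77/891).
77 ≡ 1 (mod 4), so quadratic reciprocity gives (77/891) = (891/77). Reduce: 891 ≡ 44 (mod 77). Now have (44/77).
Factor out 2: 44 = 2^2·11. Since 77 ≡ 5 (mod 8), (2/77) = -1, and (2/77)^2 = +1. Now have (11/77).
77 ≡ 1 (mod 4), so quadratic reciprocity gives (11/77) = (77/11). Reduce: 77 ≡ 0 (mod 11). Now have (0/11).
The numerator is now 0 with denominator 11 > 1: the symbol is 0.
Product: (1)·(0) = 0.

0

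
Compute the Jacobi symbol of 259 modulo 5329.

(259|5329)
  = (5329|259)    [QR: 5329 ≡ 1 mod 4, sign kept]
  = (149|259)    [5329 ≡ 149 mod 259]
  = (259|149)    [QR: 149 ≡ 1 mod 4, sign kept]
  = (110|149)    [259 ≡ 110 mod 149]
  = -(55|149)    [149 ≡ 5 mod 8 ⇒ (2|149) = -1]
  = -(149|55)    [QR: 149 ≡ 1 mod 4, sign kept]
  = -(39|55)    [149 ≡ 39 mod 55]
  = (55|39)    [QR: both ≡ 3 mod 4, sign flips]
  = (16|39)    [55 ≡ 16 mod 39]
  = (1|39)    [39 ≡ 7 mod 8 ⇒ (2|39)^4 = +1]
  = 1    [(1|39) = 1]

1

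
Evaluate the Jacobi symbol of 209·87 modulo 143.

By multiplicativity, (209·87|143) = (209|143)·(87|143).
First factor (209|143):
(209|143)
  = (66|143)    [209 ≡ 66 mod 143]
  = (33|143)    [143 ≡ 7 mod 8 ⇒ (2|143) = +1]
  = (143|33)    [QR: 33 ≡ 1 mod 4, sign kept]
  = (11|33)    [143 ≡ 11 mod 33]
  = (33|11)    [QR: 33 ≡ 1 mod 4, sign kept]
  = (0|11)    [33 ≡ 0 mod 11]
  = 0    [numerator 0, gcd > 1]
Second factor (87|143):
(87|143)
  = -(143|87)    [QR: both ≡ 3 mod 4, sign flips]
  = -(56|87)    [143 ≡ 56 mod 87]
  = -(7|87)    [87 ≡ 7 mod 8 ⇒ (2|87)^3 = +1]
  = (87|7)    [QR: both ≡ 3 mod 4, sign flips]
  = (3|7)    [87 ≡ 3 mod 7]
  = -(7|3)    [QR: both ≡ 3 mod 4, sign flips]
  = -(1|3)    [7 ≡ 1 mod 3]
  = -1    [(1|3) = 1]
Product: (0)·(-1) = 0.

0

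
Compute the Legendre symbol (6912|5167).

(6912|5167)
  = (1745|5167)    [6912 ≡ 1745 mod 5167]
  = (5167|1745)    [QR: 1745 ≡ 1 mod 4, sign kept]
  = (1677|1745)    [5167 ≡ 1677 mod 1745]
  = (1745|1677)    [QR: 1677 ≡ 1 mod 4, sign kept]
  = (68|1677)    [1745 ≡ 68 mod 1677]
  = (17|1677)    [1677 ≡ 5 mod 8 ⇒ (2|1677)^2 = +1]
  = (1677|17)    [QR: 17 ≡ 1 mod 4, sign kept]
  = (11|17)    [1677 ≡ 11 mod 17]
  = (17|11)    [QR: 17 ≡ 1 mod 4, sign kept]
  = (6|11)    [17 ≡ 6 mod 11]
  = -(3|11)    [11 ≡ 3 mod 8 ⇒ (2|11) = -1]
  = (11|3)    [QR: both ≡ 3 mod 4, sign flips]
  = (2|3)    [11 ≡ 2 mod 3]
  = -(1|3)    [3 ≡ 3 mod 8 ⇒ (2|3) = -1]
  = -1    [(1|3) = 1]

-1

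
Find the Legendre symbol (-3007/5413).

-1

Pull out -1: (-3007/5413) = (-1/5413)·(3007/5413). Since 5413 ≡ 1 (mod 4), (-1/5413) = +1. Now have (3007/5413).
5413 ≡ 1 (mod 4), so quadratic reciprocity gives (3007/5413) = (5413/3007). Reduce: 5413 ≡ 2406 (mod 3007). Now have (2406/3007).
Factor out 2: 2406 = 2·1203. Since 3007 ≡ 7 (mod 8), (2/3007) = +1. Now have (1203/3007).
Both 1203 ≡ 3 and 3007 ≡ 3 (mod 4), so reciprocity gives (1203/3007) = -(3007/1203). Reduce: 3007 ≡ 601 (mod 1203). Now have -(601/1203).
601 ≡ 1 (mod 4), so quadratic reciprocity gives (601/1203) = (1203/601). Reduce: 1203 ≡ 1 (mod 601). Now have -(1/601).
(1/601) = 1. Collecting the sign factors: -1.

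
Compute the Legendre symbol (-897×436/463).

1

By multiplicativity, (-897·436/463) = (-897/463)·(436/463).
First factor (-897/463):
Reduce the numerator: -897 ≡ 29 (mod 463), so (-897/463) = (29/463).
29 ≡ 1 (mod 4), so quadratic reciprocity gives (29/463) = (463/29). Reduce: 463 ≡ 28 (mod 29). Now have (28/29).
Factor out 2: 28 = 2^2·7. Since 29 ≡ 5 (mod 8), (2/29) = -1, and (2/29)^2 = +1. Now have (7/29).
29 ≡ 1 (mod 4), so quadratic reciprocity gives (7/29) = (29/7). Reduce: 29 ≡ 1 (mod 7). Now have (1/7).
(1/7) = 1. Collecting the sign factors: 1.
Second factor (436/463):
Factor out 2: 436 = 2^2·109. Since 463 ≡ 7 (mod 8), (2/463) = +1, and (2/463)^2 = +1. Now have (109/463).
109 ≡ 1 (mod 4), so quadratic reciprocity gives (109/463) = (463/109). Reduce: 463 ≡ 27 (mod 109). Now have (27/109).
109 ≡ 1 (mod 4), so quadratic reciprocity gives (27/109) = (109/27). Reduce: 109 ≡ 1 (mod 27). Now have (1/27).
(1/27) = 1. Collecting the sign factors: 1.
Product: (1)·(1) = 1.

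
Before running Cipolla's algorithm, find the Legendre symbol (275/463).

Both 275 ≡ 3 and 463 ≡ 3 (mod 4), so reciprocity gives (275/463) = -(463/275). Reduce: 463 ≡ 188 (mod 275). Now have -(188/275).
Factor out 2: 188 = 2^2·47. Since 275 ≡ 3 (mod 8), (2/275) = -1, and (2/275)^2 = +1. Now have -(47/275).
Both 47 ≡ 3 and 275 ≡ 3 (mod 4), so reciprocity gives (47/275) = -(275/47). Reduce: 275 ≡ 40 (mod 47). Now have (40/47).
Factor out 2: 40 = 2^3·5. Since 47 ≡ 7 (mod 8), (2/47) = +1, and (2/47)^3 = +1. Now have (5/47).
5 ≡ 1 (mod 4), so quadratic reciprocity gives (5/47) = (47/5). Reduce: 47 ≡ 2 (mod 5). Now have (2/5).
Factor out 2: 2 = 2. Since 5 ≡ 5 (mod 8), (2/5) = -1. Now have -(1/5).
(1/5) = 1. Collecting the sign factors: -1.

-1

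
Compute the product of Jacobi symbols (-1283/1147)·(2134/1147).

-1

By multiplicativity, (-1283·2134/1147) = (-1283/1147)·(2134/1147).
First factor (-1283/1147):
(-1283/1147)
  = (1011/1147)    [-1283 ≡ 1011 mod 1147]
  = -(1147/1011)    [QR: both ≡ 3 mod 4, sign flips]
  = -(136/1011)    [1147 ≡ 136 mod 1011]
  = (17/1011)    [1011 ≡ 3 mod 8 ⇒ (2/1011)^3 = -1]
  = (1011/17)    [QR: 17 ≡ 1 mod 4, sign kept]
  = (8/17)    [1011 ≡ 8 mod 17]
  = (1/17)    [17 ≡ 1 mod 8 ⇒ (2/17)^3 = +1]
  = 1    [(1/17) = 1]
Second factor (2134/1147):
(2134/1147)
  = (987/1147)    [2134 ≡ 987 mod 1147]
  = -(1147/987)    [QR: both ≡ 3 mod 4, sign flips]
  = -(160/987)    [1147 ≡ 160 mod 987]
  = (5/987)    [987 ≡ 3 mod 8 ⇒ (2/987)^5 = -1]
  = (987/5)    [QR: 5 ≡ 1 mod 4, sign kept]
  = (2/5)    [987 ≡ 2 mod 5]
  = -(1/5)    [5 ≡ 5 mod 8 ⇒ (2/5) = -1]
  = -1    [(1/5) = 1]
Product: (1)·(-1) = -1.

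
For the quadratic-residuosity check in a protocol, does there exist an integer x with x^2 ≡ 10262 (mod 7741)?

no

(10262|7741)
  = (2521|7741)    [10262 ≡ 2521 mod 7741]
  = (7741|2521)    [QR: 2521 ≡ 1 mod 4, sign kept]
  = (178|2521)    [7741 ≡ 178 mod 2521]
  = (89|2521)    [2521 ≡ 1 mod 8 ⇒ (2|2521) = +1]
  = (2521|89)    [QR: 89 ≡ 1 mod 4, sign kept]
  = (29|89)    [2521 ≡ 29 mod 89]
  = (89|29)    [QR: 29 ≡ 1 mod 4, sign kept]
  = (2|29)    [89 ≡ 2 mod 29]
  = -(1|29)    [29 ≡ 5 mod 8 ⇒ (2|29) = -1]
  = -1    [(1|29) = 1]
(10262|7741) = -1, and 7741 is prime, so 10262 is not a quadratic residue mod 7741.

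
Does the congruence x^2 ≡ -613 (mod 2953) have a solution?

(-613|2953)
  = (613|2953)    [2953 ≡ 1 mod 4 ⇒ (-1|2953) = +1]
  = (2953|613)    [QR: 613 ≡ 1 mod 4, sign kept]
  = (501|613)    [2953 ≡ 501 mod 613]
  = (613|501)    [QR: 501 ≡ 1 mod 4, sign kept]
  = (112|501)    [613 ≡ 112 mod 501]
  = (7|501)    [501 ≡ 5 mod 8 ⇒ (2|501)^4 = +1]
  = (501|7)    [QR: 501 ≡ 1 mod 4, sign kept]
  = (4|7)    [501 ≡ 4 mod 7]
  = (1|7)    [7 ≡ 7 mod 8 ⇒ (2|7)^2 = +1]
  = 1    [(1|7) = 1]
(-613|2953) = 1, and 2953 is prime, so -613 is a quadratic residue mod 2953.

yes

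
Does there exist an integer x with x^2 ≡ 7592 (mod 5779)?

(7592|5779)
  = (1813|5779)    [7592 ≡ 1813 mod 5779]
  = (5779|1813)    [QR: 1813 ≡ 1 mod 4, sign kept]
  = (340|1813)    [5779 ≡ 340 mod 1813]
  = (85|1813)    [1813 ≡ 5 mod 8 ⇒ (2|1813)^2 = +1]
  = (1813|85)    [QR: 85 ≡ 1 mod 4, sign kept]
  = (28|85)    [1813 ≡ 28 mod 85]
  = (7|85)    [85 ≡ 5 mod 8 ⇒ (2|85)^2 = +1]
  = (85|7)    [QR: 85 ≡ 1 mod 4, sign kept]
  = (1|7)    [85 ≡ 1 mod 7]
  = 1    [(1|7) = 1]
(7592|5779) = 1, and 5779 is prime, so 7592 is a quadratic residue mod 5779.

yes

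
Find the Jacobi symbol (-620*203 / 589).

0

By multiplicativity, (-620·203 / 589) = (-620 / 589)·(203 / 589).
First factor (-620 / 589):
(-620 / 589)
  = (558 / 589)    [-620 ≡ 558 mod 589]
  = -(279 / 589)    [589 ≡ 5 mod 8 ⇒ (2 / 589) = -1]
  = -(589 / 279)    [QR: 589 ≡ 1 mod 4, sign kept]
  = -(31 / 279)    [589 ≡ 31 mod 279]
  = (279 / 31)    [QR: both ≡ 3 mod 4, sign flips]
  = (0 / 31)    [279 ≡ 0 mod 31]
  = 0    [numerator 0, gcd > 1]
Second factor (203 / 589):
(203 / 589)
  = (589 / 203)    [QR: 589 ≡ 1 mod 4, sign kept]
  = (183 / 203)    [589 ≡ 183 mod 203]
  = -(203 / 183)    [QR: both ≡ 3 mod 4, sign flips]
  = -(20 / 183)    [203 ≡ 20 mod 183]
  = -(5 / 183)    [183 ≡ 7 mod 8 ⇒ (2 / 183)^2 = +1]
  = -(183 / 5)    [QR: 5 ≡ 1 mod 4, sign kept]
  = -(3 / 5)    [183 ≡ 3 mod 5]
  = -(5 / 3)    [QR: 5 ≡ 1 mod 4, sign kept]
  = -(2 / 3)    [5 ≡ 2 mod 3]
  = (1 / 3)    [3 ≡ 3 mod 8 ⇒ (2 / 3) = -1]
  = 1    [(1 / 3) = 1]
Product: (0)·(1) = 0.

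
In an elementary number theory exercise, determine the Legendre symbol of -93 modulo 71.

(-93/71)
  = (49/71)    [-93 ≡ 49 mod 71]
  = (71/49)    [QR: 49 ≡ 1 mod 4, sign kept]
  = (22/49)    [71 ≡ 22 mod 49]
  = (11/49)    [49 ≡ 1 mod 8 ⇒ (2/49) = +1]
  = (49/11)    [QR: 49 ≡ 1 mod 4, sign kept]
  = (5/11)    [49 ≡ 5 mod 11]
  = (11/5)    [QR: 5 ≡ 1 mod 4, sign kept]
  = (1/5)    [11 ≡ 1 mod 5]
  = 1    [(1/5) = 1]

1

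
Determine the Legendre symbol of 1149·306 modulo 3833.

-1

By multiplicativity, (1149·306|3833) = (1149|3833)·(306|3833).
First factor (1149|3833):
1149 ≡ 1 (mod 4), so quadratic reciprocity gives (1149|3833) = (3833|1149). Reduce: 3833 ≡ 386 (mod 1149). Now have (386|1149).
Factor out 2: 386 = 2·193. Since 1149 ≡ 5 (mod 8), (2|1149) = -1. Now have -(193|1149).
193 ≡ 1 (mod 4), so quadratic reciprocity gives (193|1149) = (1149|193). Reduce: 1149 ≡ 184 (mod 193). Now have -(184|193).
Factor out 2: 184 = 2^3·23. Since 193 ≡ 1 (mod 8), (2|193) = +1, and (2|193)^3 = +1. Now have -(23|193).
193 ≡ 1 (mod 4), so quadratic reciprocity gives (23|193) = (193|23). Reduce: 193 ≡ 9 (mod 23). Now have -(9|23).
9 ≡ 1 (mod 4), so quadratic reciprocity gives (9|23) = (23|9). Reduce: 23 ≡ 5 (mod 9). Now have -(5|9).
5 ≡ 1 (mod 4), so quadratic reciprocity gives (5|9) = (9|5). Reduce: 9 ≡ 4 (mod 5). Now have -(4|5).
Factor out 2: 4 = 2^2. Since 5 ≡ 5 (mod 8), (2|5) = -1, and (2|5)^2 = +1. Now have -(1|5).
(1|5) = 1. Collecting the sign factors: -1.
Second factor (306|3833):
Factor out 2: 306 = 2·153. Since 3833 ≡ 1 (mod 8), (2|3833) = +1. Now have (153|3833).
153 ≡ 1 (mod 4), so quadratic reciprocity gives (153|3833) = (3833|153). Reduce: 3833 ≡ 8 (mod 153). Now have (8|153).
Factor out 2: 8 = 2^3. Since 153 ≡ 1 (mod 8), (2|153) = +1, and (2|153)^3 = +1. Now have (1|153).
(1|153) = 1. Collecting the sign factors: 1.
Product: (-1)·(1) = -1.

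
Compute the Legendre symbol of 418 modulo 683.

(418/683)
  = -(209/683)    [683 ≡ 3 mod 8 ⇒ (2/683) = -1]
  = -(683/209)    [QR: 209 ≡ 1 mod 4, sign kept]
  = -(56/209)    [683 ≡ 56 mod 209]
  = -(7/209)    [209 ≡ 1 mod 8 ⇒ (2/209)^3 = +1]
  = -(209/7)    [QR: 209 ≡ 1 mod 4, sign kept]
  = -(6/7)    [209 ≡ 6 mod 7]
  = -(3/7)    [7 ≡ 7 mod 8 ⇒ (2/7) = +1]
  = (7/3)    [QR: both ≡ 3 mod 4, sign flips]
  = (1/3)    [7 ≡ 1 mod 3]
  = 1    [(1/3) = 1]

1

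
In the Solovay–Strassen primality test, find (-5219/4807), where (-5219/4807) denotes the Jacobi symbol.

Reduce the numerator: -5219 ≡ 4395 (mod 4807), so (-5219/4807) = (4395/4807).
Both 4395 ≡ 3 and 4807 ≡ 3 (mod 4), so reciprocity gives (4395/4807) = -(4807/4395). Reduce: 4807 ≡ 412 (mod 4395). Now have -(412/4395).
Factor out 2: 412 = 2^2·103. Since 4395 ≡ 3 (mod 8), (2/4395) = -1, and (2/4395)^2 = +1. Now have -(103/4395).
Both 103 ≡ 3 and 4395 ≡ 3 (mod 4), so reciprocity gives (103/4395) = -(4395/103). Reduce: 4395 ≡ 69 (mod 103). Now have (69/103).
69 ≡ 1 (mod 4), so quadratic reciprocity gives (69/103) = (103/69). Reduce: 103 ≡ 34 (mod 69). Now have (34/69).
Factor out 2: 34 = 2·17. Since 69 ≡ 5 (mod 8), (2/69) = -1. Now have -(17/69).
17 ≡ 1 (mod 4), so quadratic reciprocity gives (17/69) = (69/17). Reduce: 69 ≡ 1 (mod 17). Now have -(1/17).
(1/17) = 1. Collecting the sign factors: -1.

-1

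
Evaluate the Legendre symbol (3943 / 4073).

(3943 / 4073)
  = (4073 / 3943)    [QR: 4073 ≡ 1 mod 4, sign kept]
  = (130 / 3943)    [4073 ≡ 130 mod 3943]
  = (65 / 3943)    [3943 ≡ 7 mod 8 ⇒ (2 / 3943) = +1]
  = (3943 / 65)    [QR: 65 ≡ 1 mod 4, sign kept]
  = (43 / 65)    [3943 ≡ 43 mod 65]
  = (65 / 43)    [QR: 65 ≡ 1 mod 4, sign kept]
  = (22 / 43)    [65 ≡ 22 mod 43]
  = -(11 / 43)    [43 ≡ 3 mod 8 ⇒ (2 / 43) = -1]
  = (43 / 11)    [QR: both ≡ 3 mod 4, sign flips]
  = (10 / 11)    [43 ≡ 10 mod 11]
  = -(5 / 11)    [11 ≡ 3 mod 8 ⇒ (2 / 11) = -1]
  = -(11 / 5)    [QR: 5 ≡ 1 mod 4, sign kept]
  = -(1 / 5)    [11 ≡ 1 mod 5]
  = -1    [(1 / 5) = 1]

-1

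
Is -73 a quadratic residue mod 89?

yes

Pull out -1: (-73|89) = (-1|89)·(73|89). Since 89 ≡ 1 (mod 4), (-1|89) = +1. Now have (73|89).
73 ≡ 1 (mod 4), so quadratic reciprocity gives (73|89) = (89|73). Reduce: 89 ≡ 16 (mod 73). Now have (16|73).
Factor out 2: 16 = 2^4. Since 73 ≡ 1 (mod 8), (2|73) = +1, and (2|73)^4 = +1. Now have (1|73).
(1|73) = 1. Collecting the sign factors: 1.
The Legendre symbol is 1, so x^2 ≡ -73 (mod 89) has solution.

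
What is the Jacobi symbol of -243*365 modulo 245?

0

By multiplicativity, (-243·365/245) = (-243/245)·(365/245).
First factor (-243/245):
(-243/245)
  = (243/245)    [245 ≡ 1 mod 4 ⇒ (-1/245) = +1]
  = (245/243)    [QR: 245 ≡ 1 mod 4, sign kept]
  = (2/243)    [245 ≡ 2 mod 243]
  = -(1/243)    [243 ≡ 3 mod 8 ⇒ (2/243) = -1]
  = -1    [(1/243) = 1]
Second factor (365/245):
(365/245)
  = (120/245)    [365 ≡ 120 mod 245]
  = -(15/245)    [245 ≡ 5 mod 8 ⇒ (2/245)^3 = -1]
  = -(245/15)    [QR: 245 ≡ 1 mod 4, sign kept]
  = -(5/15)    [245 ≡ 5 mod 15]
  = -(15/5)    [QR: 5 ≡ 1 mod 4, sign kept]
  = -(0/5)    [15 ≡ 0 mod 5]
  = 0    [numerator 0, gcd > 1]
Product: (-1)·(0) = 0.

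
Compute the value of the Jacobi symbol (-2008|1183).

Reduce the numerator: -2008 ≡ 358 (mod 1183), so (-2008|1183) = (358|1183).
Factor out 2: 358 = 2·179. Since 1183 ≡ 7 (mod 8), (2|1183) = +1. Now have (179|1183).
Both 179 ≡ 3 and 1183 ≡ 3 (mod 4), so reciprocity gives (179|1183) = -(1183|179). Reduce: 1183 ≡ 109 (mod 179). Now have -(109|179).
109 ≡ 1 (mod 4), so quadratic reciprocity gives (109|179) = (179|109). Reduce: 179 ≡ 70 (mod 109). Now have -(70|109).
Factor out 2: 70 = 2·35. Since 109 ≡ 5 (mod 8), (2|109) = -1. Now have (35|109).
109 ≡ 1 (mod 4), so quadratic reciprocity gives (35|109) = (109|35). Reduce: 109 ≡ 4 (mod 35). Now have (4|35).
Factor out 2: 4 = 2^2. Since 35 ≡ 3 (mod 8), (2|35) = -1, and (2|35)^2 = +1. Now have (1|35).
(1|35) = 1. Collecting the sign factors: 1.

1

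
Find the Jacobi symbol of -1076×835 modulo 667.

-1

By multiplicativity, (-1076·835/667) = (-1076/667)·(835/667).
First factor (-1076/667):
Reduce the numerator: -1076 ≡ 258 (mod 667), so (-1076/667) = (258/667).
Factor out 2: 258 = 2·129. Since 667 ≡ 3 (mod 8), (2/667) = -1. Now have -(129/667).
129 ≡ 1 (mod 4), so quadratic reciprocity gives (129/667) = (667/129). Reduce: 667 ≡ 22 (mod 129). Now have -(22/129).
Factor out 2: 22 = 2·11. Since 129 ≡ 1 (mod 8), (2/129) = +1. Now have -(11/129).
129 ≡ 1 (mod 4), so quadratic reciprocity gives (11/129) = (129/11). Reduce: 129 ≡ 8 (mod 11). Now have -(8/11).
Factor out 2: 8 = 2^3. Since 11 ≡ 3 (mod 8), (2/11) = -1, and (2/11)^3 = -1. Now have (1/11).
(1/11) = 1. Collecting the sign factors: 1.
Second factor (835/667):
Reduce the numerator: 835 ≡ 168 (mod 667), so (835/667) = (168/667).
Factor out 2: 168 = 2^3·21. Since 667 ≡ 3 (mod 8), (2/667) = -1, and (2/667)^3 = -1. Now have -(21/667).
21 ≡ 1 (mod 4), so quadratic reciprocity gives (21/667) = (667/21). Reduce: 667 ≡ 16 (mod 21). Now have -(16/21).
Factor out 2: 16 = 2^4. Since 21 ≡ 5 (mod 8), (2/21) = -1, and (2/21)^4 = +1. Now have -(1/21).
(1/21) = 1. Collecting the sign factors: -1.
Product: (1)·(-1) = -1.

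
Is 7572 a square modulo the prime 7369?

(7572/7369)
  = (203/7369)    [7572 ≡ 203 mod 7369]
  = (7369/203)    [QR: 7369 ≡ 1 mod 4, sign kept]
  = (61/203)    [7369 ≡ 61 mod 203]
  = (203/61)    [QR: 61 ≡ 1 mod 4, sign kept]
  = (20/61)    [203 ≡ 20 mod 61]
  = (5/61)    [61 ≡ 5 mod 8 ⇒ (2/61)^2 = +1]
  = (61/5)    [QR: 5 ≡ 1 mod 4, sign kept]
  = (1/5)    [61 ≡ 1 mod 5]
  = 1    [(1/5) = 1]
(7572/7369) = 1, and 7369 is prime, so 7572 is a quadratic residue mod 7369.

yes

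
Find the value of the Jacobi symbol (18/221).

-1

Factor out 2: 18 = 2·9. Since 221 ≡ 5 (mod 8), (2/221) = -1. Now have -(9/221).
9 ≡ 1 (mod 4), so quadratic reciprocity gives (9/221) = (221/9). Reduce: 221 ≡ 5 (mod 9). Now have -(5/9).
5 ≡ 1 (mod 4), so quadratic reciprocity gives (5/9) = (9/5). Reduce: 9 ≡ 4 (mod 5). Now have -(4/5).
Factor out 2: 4 = 2^2. Since 5 ≡ 5 (mod 8), (2/5) = -1, and (2/5)^2 = +1. Now have -(1/5).
(1/5) = 1. Collecting the sign factors: -1.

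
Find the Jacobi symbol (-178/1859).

1

(-178/1859)
  = (1681/1859)    [-178 ≡ 1681 mod 1859]
  = (1859/1681)    [QR: 1681 ≡ 1 mod 4, sign kept]
  = (178/1681)    [1859 ≡ 178 mod 1681]
  = (89/1681)    [1681 ≡ 1 mod 8 ⇒ (2/1681) = +1]
  = (1681/89)    [QR: 89 ≡ 1 mod 4, sign kept]
  = (79/89)    [1681 ≡ 79 mod 89]
  = (89/79)    [QR: 89 ≡ 1 mod 4, sign kept]
  = (10/79)    [89 ≡ 10 mod 79]
  = (5/79)    [79 ≡ 7 mod 8 ⇒ (2/79) = +1]
  = (79/5)    [QR: 5 ≡ 1 mod 4, sign kept]
  = (4/5)    [79 ≡ 4 mod 5]
  = (1/5)    [5 ≡ 5 mod 8 ⇒ (2/5)^2 = +1]
  = 1    [(1/5) = 1]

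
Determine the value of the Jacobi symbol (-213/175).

1

Pull out -1: (-213/175) = (-1/175)·(213/175). Since 175 ≡ 3 (mod 4), (-1/175) = -1. Now have -(213/175).
Reduce the numerator: 213 ≡ 38 (mod 175), so (213/175) = (38/175).
Factor out 2: 38 = 2·19. Since 175 ≡ 7 (mod 8), (2/175) = +1. Now have -(19/175).
Both 19 ≡ 3 and 175 ≡ 3 (mod 4), so reciprocity gives (19/175) = -(175/19). Reduce: 175 ≡ 4 (mod 19). Now have (4/19).
Factor out 2: 4 = 2^2. Since 19 ≡ 3 (mod 8), (2/19) = -1, and (2/19)^2 = +1. Now have (1/19).
(1/19) = 1. Collecting the sign factors: 1.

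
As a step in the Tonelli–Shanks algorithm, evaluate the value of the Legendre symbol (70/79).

-1

(70/79)
  = (35/79)    [79 ≡ 7 mod 8 ⇒ (2/79) = +1]
  = -(79/35)    [QR: both ≡ 3 mod 4, sign flips]
  = -(9/35)    [79 ≡ 9 mod 35]
  = -(35/9)    [QR: 9 ≡ 1 mod 4, sign kept]
  = -(8/9)    [35 ≡ 8 mod 9]
  = -(1/9)    [9 ≡ 1 mod 8 ⇒ (2/9)^3 = +1]
  = -1    [(1/9) = 1]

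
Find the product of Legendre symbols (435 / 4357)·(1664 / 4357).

-1

By multiplicativity, (435·1664 / 4357) = (435 / 4357)·(1664 / 4357).
First factor (435 / 4357):
(435 / 4357)
  = (4357 / 435)    [QR: 4357 ≡ 1 mod 4, sign kept]
  = (7 / 435)    [4357 ≡ 7 mod 435]
  = -(435 / 7)    [QR: both ≡ 3 mod 4, sign flips]
  = -(1 / 7)    [435 ≡ 1 mod 7]
  = -1    [(1 / 7) = 1]
Second factor (1664 / 4357):
(1664 / 4357)
  = -(13 / 4357)    [4357 ≡ 5 mod 8 ⇒ (2 / 4357)^7 = -1]
  = -(4357 / 13)    [QR: 13 ≡ 1 mod 4, sign kept]
  = -(2 / 13)    [4357 ≡ 2 mod 13]
  = (1 / 13)    [13 ≡ 5 mod 8 ⇒ (2 / 13) = -1]
  = 1    [(1 / 13) = 1]
Product: (-1)·(1) = -1.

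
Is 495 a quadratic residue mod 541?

541 ≡ 1 (mod 4), so quadratic reciprocity gives (495|541) = (541|495). Reduce: 541 ≡ 46 (mod 495). Now have (46|495).
Factor out 2: 46 = 2·23. Since 495 ≡ 7 (mod 8), (2|495) = +1. Now have (23|495).
Both 23 ≡ 3 and 495 ≡ 3 (mod 4), so reciprocity gives (23|495) = -(495|23). Reduce: 495 ≡ 12 (mod 23). Now have -(12|23).
Factor out 2: 12 = 2^2·3. Since 23 ≡ 7 (mod 8), (2|23) = +1, and (2|23)^2 = +1. Now have -(3|23).
Both 3 ≡ 3 and 23 ≡ 3 (mod 4), so reciprocity gives (3|23) = -(23|3). Reduce: 23 ≡ 2 (mod 3). Now have (2|3).
Factor out 2: 2 = 2. Since 3 ≡ 3 (mod 8), (2|3) = -1. Now have -(1|3).
(1|3) = 1. Collecting the sign factors: -1.
(495|541) = -1, and 541 is prime, so 495 is not a quadratic residue mod 541.

no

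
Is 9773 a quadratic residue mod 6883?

yes

Reduce the numerator: 9773 ≡ 2890 (mod 6883), so (9773/6883) = (2890/6883).
Factor out 2: 2890 = 2·1445. Since 6883 ≡ 3 (mod 8), (2/6883) = -1. Now have -(1445/6883).
1445 ≡ 1 (mod 4), so quadratic reciprocity gives (1445/6883) = (6883/1445). Reduce: 6883 ≡ 1103 (mod 1445). Now have -(1103/1445).
1445 ≡ 1 (mod 4), so quadratic reciprocity gives (1103/1445) = (1445/1103). Reduce: 1445 ≡ 342 (mod 1103). Now have -(342/1103).
Factor out 2: 342 = 2·171. Since 1103 ≡ 7 (mod 8), (2/1103) = +1. Now have -(171/1103).
Both 171 ≡ 3 and 1103 ≡ 3 (mod 4), so reciprocity gives (171/1103) = -(1103/171). Reduce: 1103 ≡ 77 (mod 171). Now have (77/171).
77 ≡ 1 (mod 4), so quadratic reciprocity gives (77/171) = (171/77). Reduce: 171 ≡ 17 (mod 77). Now have (17/77).
17 ≡ 1 (mod 4), so quadratic reciprocity gives (17/77) = (77/17). Reduce: 77 ≡ 9 (mod 17). Now have (9/17).
9 ≡ 1 (mod 4), so quadratic reciprocity gives (9/17) = (17/9). Reduce: 17 ≡ 8 (mod 9). Now have (8/9).
Factor out 2: 8 = 2^3. Since 9 ≡ 1 (mod 8), (2/9) = +1, and (2/9)^3 = +1. Now have (1/9).
(1/9) = 1. Collecting the sign factors: 1.
The Legendre symbol is 1, so x^2 ≡ 9773 (mod 6883) has solution.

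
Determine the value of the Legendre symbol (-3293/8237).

Pull out -1: (-3293/8237) = (-1/8237)·(3293/8237). Since 8237 ≡ 1 (mod 4), (-1/8237) = +1. Now have (3293/8237).
3293 ≡ 1 (mod 4), so quadratic reciprocity gives (3293/8237) = (8237/3293). Reduce: 8237 ≡ 1651 (mod 3293). Now have (1651/3293).
3293 ≡ 1 (mod 4), so quadratic reciprocity gives (1651/3293) = (3293/1651). Reduce: 3293 ≡ 1642 (mod 1651). Now have (1642/1651).
Factor out 2: 1642 = 2·821. Since 1651 ≡ 3 (mod 8), (2/1651) = -1. Now have -(821/1651).
821 ≡ 1 (mod 4), so quadratic reciprocity gives (821/1651) = (1651/821). Reduce: 1651 ≡ 9 (mod 821). Now have -(9/821).
9 ≡ 1 (mod 4), so quadratic reciprocity gives (9/821) = (821/9). Reduce: 821 ≡ 2 (mod 9). Now have -(2/9).
Factor out 2: 2 = 2. Since 9 ≡ 1 (mod 8), (2/9) = +1. Now have -(1/9).
(1/9) = 1. Collecting the sign factors: -1.

-1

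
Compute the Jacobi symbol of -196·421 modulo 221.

-1

By multiplicativity, (-196·421/221) = (-196/221)·(421/221).
First factor (-196/221):
(-196/221)
  = (196/221)    [221 ≡ 1 mod 4 ⇒ (-1/221) = +1]
  = (49/221)    [221 ≡ 5 mod 8 ⇒ (2/221)^2 = +1]
  = (221/49)    [QR: 49 ≡ 1 mod 4, sign kept]
  = (25/49)    [221 ≡ 25 mod 49]
  = (49/25)    [QR: 25 ≡ 1 mod 4, sign kept]
  = (24/25)    [49 ≡ 24 mod 25]
  = (3/25)    [25 ≡ 1 mod 8 ⇒ (2/25)^3 = +1]
  = (25/3)    [QR: 25 ≡ 1 mod 4, sign kept]
  = (1/3)    [25 ≡ 1 mod 3]
  = 1    [(1/3) = 1]
Second factor (421/221):
(421/221)
  = (200/221)    [421 ≡ 200 mod 221]
  = -(25/221)    [221 ≡ 5 mod 8 ⇒ (2/221)^3 = -1]
  = -(221/25)    [QR: 25 ≡ 1 mod 4, sign kept]
  = -(21/25)    [221 ≡ 21 mod 25]
  = -(25/21)    [QR: 21 ≡ 1 mod 4, sign kept]
  = -(4/21)    [25 ≡ 4 mod 21]
  = -(1/21)    [21 ≡ 5 mod 8 ⇒ (2/21)^2 = +1]
  = -1    [(1/21) = 1]
Product: (1)·(-1) = -1.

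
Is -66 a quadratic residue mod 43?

Pull out -1: (-66|43) = (-1|43)·(66|43). Since 43 ≡ 3 (mod 4), (-1|43) = -1. Now have -(66|43).
Reduce the numerator: 66 ≡ 23 (mod 43), so (66|43) = (23|43).
Both 23 ≡ 3 and 43 ≡ 3 (mod 4), so reciprocity gives (23|43) = -(43|23). Reduce: 43 ≡ 20 (mod 23). Now have (20|23).
Factor out 2: 20 = 2^2·5. Since 23 ≡ 7 (mod 8), (2|23) = +1, and (2|23)^2 = +1. Now have (5|23).
5 ≡ 1 (mod 4), so quadratic reciprocity gives (5|23) = (23|5). Reduce: 23 ≡ 3 (mod 5). Now have (3|5).
5 ≡ 1 (mod 4), so quadratic reciprocity gives (3|5) = (5|3). Reduce: 5 ≡ 2 (mod 3). Now have (2|3).
Factor out 2: 2 = 2. Since 3 ≡ 3 (mod 8), (2|3) = -1. Now have -(1|3).
(1|3) = 1. Collecting the sign factors: -1.
The Legendre symbol is -1, so x^2 ≡ -66 (mod 43) has no solution.

no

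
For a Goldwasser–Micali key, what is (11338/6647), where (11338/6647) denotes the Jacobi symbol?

Reduce the numerator: 11338 ≡ 4691 (mod 6647), so (11338/6647) = (4691/6647).
Both 4691 ≡ 3 and 6647 ≡ 3 (mod 4), so reciprocity gives (4691/6647) = -(6647/4691). Reduce: 6647 ≡ 1956 (mod 4691). Now have -(1956/4691).
Factor out 2: 1956 = 2^2·489. Since 4691 ≡ 3 (mod 8), (2/4691) = -1, and (2/4691)^2 = +1. Now have -(489/4691).
489 ≡ 1 (mod 4), so quadratic reciprocity gives (489/4691) = (4691/489). Reduce: 4691 ≡ 290 (mod 489). Now have -(290/489).
Factor out 2: 290 = 2·145. Since 489 ≡ 1 (mod 8), (2/489) = +1. Now have -(145/489).
145 ≡ 1 (mod 4), so quadratic reciprocity gives (145/489) = (489/145). Reduce: 489 ≡ 54 (mod 145). Now have -(54/145).
Factor out 2: 54 = 2·27. Since 145 ≡ 1 (mod 8), (2/145) = +1. Now have -(27/145).
145 ≡ 1 (mod 4), so quadratic reciprocity gives (27/145) = (145/27). Reduce: 145 ≡ 10 (mod 27). Now have -(10/27).
Factor out 2: 10 = 2·5. Since 27 ≡ 3 (mod 8), (2/27) = -1. Now have (5/27).
5 ≡ 1 (mod 4), so quadratic reciprocity gives (5/27) = (27/5). Reduce: 27 ≡ 2 (mod 5). Now have (2/5).
Factor out 2: 2 = 2. Since 5 ≡ 5 (mod 8), (2/5) = -1. Now have -(1/5).
(1/5) = 1. Collecting the sign factors: -1.

-1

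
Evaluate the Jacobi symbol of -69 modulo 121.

(-69/121)
  = (69/121)    [121 ≡ 1 mod 4 ⇒ (-1/121) = +1]
  = (121/69)    [QR: 69 ≡ 1 mod 4, sign kept]
  = (52/69)    [121 ≡ 52 mod 69]
  = (13/69)    [69 ≡ 5 mod 8 ⇒ (2/69)^2 = +1]
  = (69/13)    [QR: 13 ≡ 1 mod 4, sign kept]
  = (4/13)    [69 ≡ 4 mod 13]
  = (1/13)    [13 ≡ 5 mod 8 ⇒ (2/13)^2 = +1]
  = 1    [(1/13) = 1]

1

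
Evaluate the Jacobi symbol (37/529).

(37/529)
  = (529/37)    [QR: 37 ≡ 1 mod 4, sign kept]
  = (11/37)    [529 ≡ 11 mod 37]
  = (37/11)    [QR: 37 ≡ 1 mod 4, sign kept]
  = (4/11)    [37 ≡ 4 mod 11]
  = (1/11)    [11 ≡ 3 mod 8 ⇒ (2/11)^2 = +1]
  = 1    [(1/11) = 1]

1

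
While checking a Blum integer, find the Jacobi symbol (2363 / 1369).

1

Reduce the numerator: 2363 ≡ 994 (mod 1369), so (2363 / 1369) = (994 / 1369).
Factor out 2: 994 = 2·497. Since 1369 ≡ 1 (mod 8), (2 / 1369) = +1. Now have (497 / 1369).
497 ≡ 1 (mod 4), so quadratic reciprocity gives (497 / 1369) = (1369 / 497). Reduce: 1369 ≡ 375 (mod 497). Now have (375 / 497).
497 ≡ 1 (mod 4), so quadratic reciprocity gives (375 / 497) = (497 / 375). Reduce: 497 ≡ 122 (mod 375). Now have (122 / 375).
Factor out 2: 122 = 2·61. Since 375 ≡ 7 (mod 8), (2 / 375) = +1. Now have (61 / 375).
61 ≡ 1 (mod 4), so quadratic reciprocity gives (61 / 375) = (375 / 61). Reduce: 375 ≡ 9 (mod 61). Now have (9 / 61).
9 ≡ 1 (mod 4), so quadratic reciprocity gives (9 / 61) = (61 / 9). Reduce: 61 ≡ 7 (mod 9). Now have (7 / 9).
9 ≡ 1 (mod 4), so quadratic reciprocity gives (7 / 9) = (9 / 7). Reduce: 9 ≡ 2 (mod 7). Now have (2 / 7).
Factor out 2: 2 = 2. Since 7 ≡ 7 (mod 8), (2 / 7) = +1. Now have (1 / 7).
(1 / 7) = 1. Collecting the sign factors: 1.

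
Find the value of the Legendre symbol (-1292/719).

-1

Reduce the numerator: -1292 ≡ 146 (mod 719), so (-1292/719) = (146/719).
Factor out 2: 146 = 2·73. Since 719 ≡ 7 (mod 8), (2/719) = +1. Now have (73/719).
73 ≡ 1 (mod 4), so quadratic reciprocity gives (73/719) = (719/73). Reduce: 719 ≡ 62 (mod 73). Now have (62/73).
Factor out 2: 62 = 2·31. Since 73 ≡ 1 (mod 8), (2/73) = +1. Now have (31/73).
73 ≡ 1 (mod 4), so quadratic reciprocity gives (31/73) = (73/31). Reduce: 73 ≡ 11 (mod 31). Now have (11/31).
Both 11 ≡ 3 and 31 ≡ 3 (mod 4), so reciprocity gives (11/31) = -(31/11). Reduce: 31 ≡ 9 (mod 11). Now have -(9/11).
9 ≡ 1 (mod 4), so quadratic reciprocity gives (9/11) = (11/9). Reduce: 11 ≡ 2 (mod 9). Now have -(2/9).
Factor out 2: 2 = 2. Since 9 ≡ 1 (mod 8), (2/9) = +1. Now have -(1/9).
(1/9) = 1. Collecting the sign factors: -1.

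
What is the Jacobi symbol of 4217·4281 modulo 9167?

1

By multiplicativity, (4217·4281|9167) = (4217|9167)·(4281|9167).
First factor (4217|9167):
4217 ≡ 1 (mod 4), so quadratic reciprocity gives (4217|9167) = (9167|4217). Reduce: 9167 ≡ 733 (mod 4217). Now have (733|4217).
733 ≡ 1 (mod 4), so quadratic reciprocity gives (733|4217) = (4217|733). Reduce: 4217 ≡ 552 (mod 733). Now have (552|733).
Factor out 2: 552 = 2^3·69. Since 733 ≡ 5 (mod 8), (2|733) = -1, and (2|733)^3 = -1. Now have -(69|733).
69 ≡ 1 (mod 4), so quadratic reciprocity gives (69|733) = (733|69). Reduce: 733 ≡ 43 (mod 69). Now have -(43|69).
69 ≡ 1 (mod 4), so quadratic reciprocity gives (43|69) = (69|43). Reduce: 69 ≡ 26 (mod 43). Now have -(26|43).
Factor out 2: 26 = 2·13. Since 43 ≡ 3 (mod 8), (2|43) = -1. Now have (13|43).
13 ≡ 1 (mod 4), so quadratic reciprocity gives (13|43) = (43|13). Reduce: 43 ≡ 4 (mod 13). Now have (4|13).
Factor out 2: 4 = 2^2. Since 13 ≡ 5 (mod 8), (2|13) = -1, and (2|13)^2 = +1. Now have (1|13).
(1|13) = 1. Collecting the sign factors: 1.
Second factor (4281|9167):
4281 ≡ 1 (mod 4), so quadratic reciprocity gives (4281|9167) = (9167|4281). Reduce: 9167 ≡ 605 (mod 4281). Now have (605|4281).
605 ≡ 1 (mod 4), so quadratic reciprocity gives (605|4281) = (4281|605). Reduce: 4281 ≡ 46 (mod 605). Now have (46|605).
Factor out 2: 46 = 2·23. Since 605 ≡ 5 (mod 8), (2|605) = -1. Now have -(23|605).
605 ≡ 1 (mod 4), so quadratic reciprocity gives (23|605) = (605|23). Reduce: 605 ≡ 7 (mod 23). Now have -(7|23).
Both 7 ≡ 3 and 23 ≡ 3 (mod 4), so reciprocity gives (7|23) = -(23|7). Reduce: 23 ≡ 2 (mod 7). Now have (2|7).
Factor out 2: 2 = 2. Since 7 ≡ 7 (mod 8), (2|7) = +1. Now have (1|7).
(1|7) = 1. Collecting the sign factors: 1.
Product: (1)·(1) = 1.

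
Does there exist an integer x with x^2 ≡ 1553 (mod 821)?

yes

(1553/821)
  = (732/821)    [1553 ≡ 732 mod 821]
  = (183/821)    [821 ≡ 5 mod 8 ⇒ (2/821)^2 = +1]
  = (821/183)    [QR: 821 ≡ 1 mod 4, sign kept]
  = (89/183)    [821 ≡ 89 mod 183]
  = (183/89)    [QR: 89 ≡ 1 mod 4, sign kept]
  = (5/89)    [183 ≡ 5 mod 89]
  = (89/5)    [QR: 5 ≡ 1 mod 4, sign kept]
  = (4/5)    [89 ≡ 4 mod 5]
  = (1/5)    [5 ≡ 5 mod 8 ⇒ (2/5)^2 = +1]
  = 1    [(1/5) = 1]
(1553/821) = 1, and 821 is prime, so 1553 is a quadratic residue mod 821.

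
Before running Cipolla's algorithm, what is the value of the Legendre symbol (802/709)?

Reduce the numerator: 802 ≡ 93 (mod 709), so (802/709) = (93/709).
93 ≡ 1 (mod 4), so quadratic reciprocity gives (93/709) = (709/93). Reduce: 709 ≡ 58 (mod 93). Now have (58/93).
Factor out 2: 58 = 2·29. Since 93 ≡ 5 (mod 8), (2/93) = -1. Now have -(29/93).
29 ≡ 1 (mod 4), so quadratic reciprocity gives (29/93) = (93/29). Reduce: 93 ≡ 6 (mod 29). Now have -(6/29).
Factor out 2: 6 = 2·3. Since 29 ≡ 5 (mod 8), (2/29) = -1. Now have (3/29).
29 ≡ 1 (mod 4), so quadratic reciprocity gives (3/29) = (29/3). Reduce: 29 ≡ 2 (mod 3). Now have (2/3).
Factor out 2: 2 = 2. Since 3 ≡ 3 (mod 8), (2/3) = -1. Now have -(1/3).
(1/3) = 1. Collecting the sign factors: -1.

-1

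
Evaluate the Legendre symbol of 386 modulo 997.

-1

(386/997)
  = -(193/997)    [997 ≡ 5 mod 8 ⇒ (2/997) = -1]
  = -(997/193)    [QR: 193 ≡ 1 mod 4, sign kept]
  = -(32/193)    [997 ≡ 32 mod 193]
  = -(1/193)    [193 ≡ 1 mod 8 ⇒ (2/193)^5 = +1]
  = -1    [(1/193) = 1]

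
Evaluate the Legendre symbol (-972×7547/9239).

By multiplicativity, (-972·7547/9239) = (-972/9239)·(7547/9239).
First factor (-972/9239):
(-972/9239)
  = (8267/9239)    [-972 ≡ 8267 mod 9239]
  = -(9239/8267)    [QR: both ≡ 3 mod 4, sign flips]
  = -(972/8267)    [9239 ≡ 972 mod 8267]
  = -(243/8267)    [8267 ≡ 3 mod 8 ⇒ (2/8267)^2 = +1]
  = (8267/243)    [QR: both ≡ 3 mod 4, sign flips]
  = (5/243)    [8267 ≡ 5 mod 243]
  = (243/5)    [QR: 5 ≡ 1 mod 4, sign kept]
  = (3/5)    [243 ≡ 3 mod 5]
  = (5/3)    [QR: 5 ≡ 1 mod 4, sign kept]
  = (2/3)    [5 ≡ 2 mod 3]
  = -(1/3)    [3 ≡ 3 mod 8 ⇒ (2/3) = -1]
  = -1    [(1/3) = 1]
Second factor (7547/9239):
(7547/9239)
  = -(9239/7547)    [QR: both ≡ 3 mod 4, sign flips]
  = -(1692/7547)    [9239 ≡ 1692 mod 7547]
  = -(423/7547)    [7547 ≡ 3 mod 8 ⇒ (2/7547)^2 = +1]
  = (7547/423)    [QR: both ≡ 3 mod 4, sign flips]
  = (356/423)    [7547 ≡ 356 mod 423]
  = (89/423)    [423 ≡ 7 mod 8 ⇒ (2/423)^2 = +1]
  = (423/89)    [QR: 89 ≡ 1 mod 4, sign kept]
  = (67/89)    [423 ≡ 67 mod 89]
  = (89/67)    [QR: 89 ≡ 1 mod 4, sign kept]
  = (22/67)    [89 ≡ 22 mod 67]
  = -(11/67)    [67 ≡ 3 mod 8 ⇒ (2/67) = -1]
  = (67/11)    [QR: both ≡ 3 mod 4, sign flips]
  = (1/11)    [67 ≡ 1 mod 11]
  = 1    [(1/11) = 1]
Product: (-1)·(1) = -1.

-1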